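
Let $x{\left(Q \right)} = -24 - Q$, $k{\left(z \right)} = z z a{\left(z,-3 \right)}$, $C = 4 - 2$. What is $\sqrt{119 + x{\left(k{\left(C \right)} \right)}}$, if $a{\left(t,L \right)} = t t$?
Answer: $\sqrt{79} \approx 8.8882$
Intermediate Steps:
$C = 2$
$a{\left(t,L \right)} = t^{2}$
$k{\left(z \right)} = z^{4}$ ($k{\left(z \right)} = z z z^{2} = z^{2} z^{2} = z^{4}$)
$\sqrt{119 + x{\left(k{\left(C \right)} \right)}} = \sqrt{119 - 40} = \sqrt{79}$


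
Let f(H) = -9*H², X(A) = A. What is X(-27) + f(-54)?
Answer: -26271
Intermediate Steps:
X(-27) + f(-54) = -27 - 9*(-54)² = -27 - 9*2916 = -27 - 26244 = -26271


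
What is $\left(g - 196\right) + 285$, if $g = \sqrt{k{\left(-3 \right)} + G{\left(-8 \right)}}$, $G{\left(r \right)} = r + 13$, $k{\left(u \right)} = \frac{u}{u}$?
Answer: $89 + \sqrt{6} \approx 91.449$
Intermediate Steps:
$k{\left(u \right)} = 1$
$G{\left(r \right)} = 13 + r$
$g = \sqrt{6}$ ($g = \sqrt{1 + \left(13 - 8\right)} = \sqrt{1 + 5} = \sqrt{6} \approx 2.4495$)
$\left(g - 196\right) + 285 = \left(\sqrt{6} - 196\right) + 285 = \left(-196 + \sqrt{6}\right) + 285 = 89 + \sqrt{6}$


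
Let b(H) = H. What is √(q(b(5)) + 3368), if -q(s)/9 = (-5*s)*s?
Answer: √4493 ≈ 67.030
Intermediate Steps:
q(s) = 45*s² (q(s) = -9*(-5*s)*s = -(-45)*s² = 45*s²)
√(q(b(5)) + 3368) = √(45*5² + 3368) = √(45*25 + 3368) = √(1125 + 3368) = √4493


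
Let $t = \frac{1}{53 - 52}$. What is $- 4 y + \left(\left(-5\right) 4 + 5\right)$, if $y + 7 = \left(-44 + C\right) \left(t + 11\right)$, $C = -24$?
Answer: $3277$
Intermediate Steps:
$t = 1$ ($t = 1^{-1} = 1$)
$y = -823$ ($y = -7 + \left(-44 - 24\right) \left(1 + 11\right) = -7 - 816 = -823$)
$- 4 y + \left(\left(-5\right) 4 + 5\right) = \left(-4\right) \left(-823\right) + \left(\left(-5\right) 4 + 5\right) = 3292 + \left(-20 + 5\right) = 3292 - 15 = 3277$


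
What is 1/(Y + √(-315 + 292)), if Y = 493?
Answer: 493/243072 - I*√23/243072 ≈ 0.0020282 - 1.973e-5*I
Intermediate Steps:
1/(Y + √(-315 + 292)) = 1/(493 + √(-315 + 292)) = 1/(493 + √(-23)) = 1/(493 + I*√23)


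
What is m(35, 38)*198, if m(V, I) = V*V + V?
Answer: 249480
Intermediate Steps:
m(V, I) = V + V**2 (m(V, I) = V**2 + V = V + V**2)
m(35, 38)*198 = (35*(1 + 35))*198 = (35*36)*198 = 1260*198 = 249480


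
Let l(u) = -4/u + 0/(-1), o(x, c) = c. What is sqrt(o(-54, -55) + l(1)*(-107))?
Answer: sqrt(373) ≈ 19.313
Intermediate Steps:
l(u) = -4/u (l(u) = -4/u + 0*(-1) = -4/u + 0 = -4/u)
sqrt(o(-54, -55) + l(1)*(-107)) = sqrt(-55 - 4/1*(-107)) = sqrt(-55 - 4*1*(-107)) = sqrt(-55 - 4*(-107)) = sqrt(-55 + 428) = sqrt(373)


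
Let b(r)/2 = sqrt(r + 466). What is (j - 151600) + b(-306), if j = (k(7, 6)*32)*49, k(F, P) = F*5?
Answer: -96720 + 8*sqrt(10) ≈ -96695.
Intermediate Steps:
k(F, P) = 5*F
b(r) = 2*sqrt(466 + r) (b(r) = 2*sqrt(r + 466) = 2*sqrt(466 + r))
j = 54880 (j = ((5*7)*32)*49 = (35*32)*49 = 1120*49 = 54880)
(j - 151600) + b(-306) = (54880 - 151600) + 2*sqrt(466 - 306) = -96720 + 2*sqrt(160) = -96720 + 2*(4*sqrt(10)) = -96720 + 8*sqrt(10)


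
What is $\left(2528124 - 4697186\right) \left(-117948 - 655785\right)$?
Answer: $1678274848446$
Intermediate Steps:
$\left(2528124 - 4697186\right) \left(-117948 - 655785\right) = \left(-2169062\right) \left(-773733\right) = 1678274848446$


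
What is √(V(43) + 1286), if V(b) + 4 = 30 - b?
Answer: 3*√141 ≈ 35.623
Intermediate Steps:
V(b) = 26 - b (V(b) = -4 + (30 - b) = 26 - b)
√(V(43) + 1286) = √((26 - 1*43) + 1286) = √((26 - 43) + 1286) = √(-17 + 1286) = √1269 = 3*√141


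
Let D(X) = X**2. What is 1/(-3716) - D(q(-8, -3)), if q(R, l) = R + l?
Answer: -449637/3716 ≈ -121.00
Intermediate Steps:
1/(-3716) - D(q(-8, -3)) = 1/(-3716) - (-8 - 3)**2 = -1/3716 - 1*(-11)**2 = -1/3716 - 1*121 = -1/3716 - 121 = -449637/3716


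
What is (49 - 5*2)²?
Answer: 1521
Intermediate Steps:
(49 - 5*2)² = (49 - 10)² = 39² = 1521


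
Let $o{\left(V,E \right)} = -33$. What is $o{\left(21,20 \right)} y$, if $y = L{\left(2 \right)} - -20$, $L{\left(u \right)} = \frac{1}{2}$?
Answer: $- \frac{1353}{2} \approx -676.5$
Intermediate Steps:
$L{\left(u \right)} = \frac{1}{2}$
$y = \frac{41}{2}$ ($y = \frac{1}{2} - -20 = \frac{1}{2} + 20 = \frac{41}{2} \approx 20.5$)
$o{\left(21,20 \right)} y = \left(-33\right) \frac{41}{2} = - \frac{1353}{2}$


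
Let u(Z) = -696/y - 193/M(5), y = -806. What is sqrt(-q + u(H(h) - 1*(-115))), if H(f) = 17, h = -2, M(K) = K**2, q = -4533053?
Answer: 2*sqrt(4601296819522)/2015 ≈ 2129.1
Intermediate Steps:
u(Z) = -69079/10075 (u(Z) = -696/(-806) - 193/(5**2) = -696*(-1/806) - 193/25 = 348/403 - 193*1/25 = 348/403 - 193/25 = -69079/10075)
sqrt(-q + u(H(h) - 1*(-115))) = sqrt(-1*(-4533053) - 69079/10075) = sqrt(4533053 - 69079/10075) = sqrt(45670439896/10075) = 2*sqrt(4601296819522)/2015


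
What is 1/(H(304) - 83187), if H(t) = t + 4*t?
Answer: -1/81667 ≈ -1.2245e-5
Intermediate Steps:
H(t) = 5*t
1/(H(304) - 83187) = 1/(5*304 - 83187) = 1/(1520 - 83187) = 1/(-81667) = -1/81667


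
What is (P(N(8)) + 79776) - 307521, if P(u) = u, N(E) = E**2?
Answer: -227681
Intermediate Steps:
(P(N(8)) + 79776) - 307521 = (8**2 + 79776) - 307521 = (64 + 79776) - 307521 = 79840 - 307521 = -227681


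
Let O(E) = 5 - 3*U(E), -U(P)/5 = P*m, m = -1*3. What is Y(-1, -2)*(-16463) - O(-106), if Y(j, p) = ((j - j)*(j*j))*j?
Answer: -4775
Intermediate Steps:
m = -3
Y(j, p) = 0 (Y(j, p) = (0*j**2)*j = 0*j = 0)
U(P) = 15*P (U(P) = -5*P*(-3) = -(-15)*P = 15*P)
O(E) = 5 - 45*E
Y(-1, -2)*(-16463) - O(-106) = 0*(-16463) - (5 - 45*(-106)) = 0 - (5 + 4770) = 0 - 1*4775 = 0 - 4775 = -4775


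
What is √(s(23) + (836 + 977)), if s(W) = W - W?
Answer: 7*√37 ≈ 42.579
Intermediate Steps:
s(W) = 0
√(s(23) + (836 + 977)) = √(0 + (836 + 977)) = √(0 + 1813) = √1813 = 7*√37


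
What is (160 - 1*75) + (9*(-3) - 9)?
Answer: 49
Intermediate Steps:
(160 - 1*75) + (9*(-3) - 9) = (160 - 75) + (-27 - 9) = 85 - 36 = 49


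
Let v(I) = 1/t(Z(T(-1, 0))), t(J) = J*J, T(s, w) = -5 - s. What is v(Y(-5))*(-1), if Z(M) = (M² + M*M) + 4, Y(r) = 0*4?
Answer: -1/1296 ≈ -0.00077160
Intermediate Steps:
Y(r) = 0
Z(M) = 4 + 2*M² (Z(M) = (M² + M²) + 4 = 2*M² + 4 = 4 + 2*M²)
t(J) = J²
v(I) = 1/1296 (v(I) = 1/((4 + 2*(-5 - 1*(-1))²)²) = 1/((4 + 2*(-5 + 1)²)²) = 1/((4 + 2*(-4)²)²) = 1/((4 + 2*16)²) = 1/((4 + 32)²) = 1/(36²) = 1/1296)
v(Y(-5))*(-1) = (1/1296)*(-1) = -1/1296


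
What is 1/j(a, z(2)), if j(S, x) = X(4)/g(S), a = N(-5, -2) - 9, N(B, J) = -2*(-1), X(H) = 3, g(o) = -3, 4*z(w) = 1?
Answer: -1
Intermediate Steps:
z(w) = 1/4 (z(w) = (1/4)*1 = 1/4)
N(B, J) = 2
a = -7 (a = 2 - 9 = -7)
j(S, x) = -1 (j(S, x) = 3/(-3) = 3*(-1/3) = -1)
1/j(a, z(2)) = 1/(-1) = -1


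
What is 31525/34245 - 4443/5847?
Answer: 2145076/13348701 ≈ 0.16070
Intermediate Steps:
31525/34245 - 4443/5847 = 31525*(1/34245) - 4443*1/5847 = 6305/6849 - 1481/1949 = 2145076/13348701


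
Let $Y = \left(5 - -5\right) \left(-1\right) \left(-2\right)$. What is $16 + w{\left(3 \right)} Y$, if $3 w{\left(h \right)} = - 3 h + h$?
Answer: $-24$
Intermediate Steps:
$w{\left(h \right)} = - \frac{2 h}{3}$ ($w{\left(h \right)} = \frac{- 3 h + h}{3} = \frac{\left(-2\right) h}{3} = - \frac{2 h}{3}$)
$Y = 20$ ($Y = \left(5 + 5\right) \left(-1\right) \left(-2\right) = 10 \left(-1\right) \left(-2\right) = \left(-10\right) \left(-2\right) = 20$)
$16 + w{\left(3 \right)} Y = 16 + \left(- \frac{2}{3}\right) 3 \cdot 20 = 16 - 40 = -24$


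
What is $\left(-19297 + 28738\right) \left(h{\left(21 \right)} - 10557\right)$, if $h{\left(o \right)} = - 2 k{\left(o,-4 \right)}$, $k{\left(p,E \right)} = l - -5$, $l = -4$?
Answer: $-99687519$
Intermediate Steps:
$k{\left(p,E \right)} = 1$ ($k{\left(p,E \right)} = -4 - -5 = -4 + 5 = 1$)
$h{\left(o \right)} = -2$ ($h{\left(o \right)} = \left(-2\right) 1 = -2$)
$\left(-19297 + 28738\right) \left(h{\left(21 \right)} - 10557\right) = \left(-19297 + 28738\right) \left(-2 - 10557\right) = 9441 \left(-10559\right) = -99687519$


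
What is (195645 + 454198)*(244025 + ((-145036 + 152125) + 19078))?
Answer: 175582379856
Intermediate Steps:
(195645 + 454198)*(244025 + ((-145036 + 152125) + 19078)) = 649843*(244025 + (7089 + 19078)) = 649843*(244025 + 26167) = 649843*270192 = 175582379856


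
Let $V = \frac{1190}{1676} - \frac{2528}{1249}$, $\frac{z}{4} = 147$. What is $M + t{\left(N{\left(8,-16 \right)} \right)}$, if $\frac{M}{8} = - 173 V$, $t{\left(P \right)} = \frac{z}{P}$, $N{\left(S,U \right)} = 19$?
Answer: $\frac{18390281360}{9943289} \approx 1849.5$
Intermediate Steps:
$z = 588$ ($z = 4 \cdot 147 = 588$)
$t{\left(P \right)} = \frac{588}{P}$
$V = - \frac{1375309}{1046662}$ ($V = 1190 \cdot \frac{1}{1676} - \frac{2528}{1249} = \frac{595}{838} - \frac{2528}{1249} = - \frac{1375309}{1046662} \approx -1.314$)
$M = \frac{951713828}{523331}$ ($M = 8 \left(\left(-173\right) \left(- \frac{1375309}{1046662}\right)\right) = 8 \cdot \frac{237928457}{1046662} = \frac{951713828}{523331} \approx 1818.6$)
$M + t{\left(N{\left(8,-16 \right)} \right)} = \frac{951713828}{523331} + \frac{588}{19} = \frac{18390281360}{9943289}$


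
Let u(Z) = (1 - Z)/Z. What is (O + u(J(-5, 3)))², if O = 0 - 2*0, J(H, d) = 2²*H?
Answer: 441/400 ≈ 1.1025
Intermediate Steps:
J(H, d) = 4*H
u(Z) = (1 - Z)/Z
O = 0 (O = 0 + 0 = 0)
(O + u(J(-5, 3)))² = (0 + (1 - 4*(-5))/((4*(-5))))² = (0 + (1 - 1*(-20))/(-20))² = (0 - (1 + 20)/20)² = (0 - 1/20*21)² = (0 - 21/20)² = (-21/20)² = 441/400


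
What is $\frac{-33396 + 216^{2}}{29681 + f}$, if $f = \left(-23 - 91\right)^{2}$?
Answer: $\frac{13260}{42677} \approx 0.31071$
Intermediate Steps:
$f = 12996$ ($f = \left(-114\right)^{2} = 12996$)
$\frac{-33396 + 216^{2}}{29681 + f} = \frac{-33396 + 216^{2}}{29681 + 12996} = \frac{-33396 + 46656}{42677} = 13260 \cdot \frac{1}{42677} = \frac{13260}{42677}$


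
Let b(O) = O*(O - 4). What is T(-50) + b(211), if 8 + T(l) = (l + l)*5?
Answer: 43169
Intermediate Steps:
T(l) = -8 + 10*l (T(l) = -8 + (l + l)*5 = -8 + (2*l)*5 = -8 + 10*l)
b(O) = O*(-4 + O)
T(-50) + b(211) = (-8 + 10*(-50)) + 211*(-4 + 211) = (-8 - 500) + 211*207 = -508 + 43677 = 43169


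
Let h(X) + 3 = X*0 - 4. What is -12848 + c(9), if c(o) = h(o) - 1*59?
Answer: -12914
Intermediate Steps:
h(X) = -7 (h(X) = -3 + (X*0 - 4) = -3 + (0 - 4) = -3 - 4 = -7)
c(o) = -66 (c(o) = -7 - 1*59 = -7 - 59 = -66)
-12848 + c(9) = -12848 - 66 = -12914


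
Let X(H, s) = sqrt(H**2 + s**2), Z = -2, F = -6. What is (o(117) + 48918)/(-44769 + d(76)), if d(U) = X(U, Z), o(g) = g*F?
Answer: -2158582104/2004257581 - 1639344*sqrt(5)/2004257581 ≈ -1.0788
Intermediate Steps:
o(g) = -6*g (o(g) = g*(-6) = -6*g)
d(U) = sqrt(4 + U**2) (d(U) = sqrt(U**2 + (-2)**2) = sqrt(U**2 + 4) = sqrt(4 + U**2))
(o(117) + 48918)/(-44769 + d(76)) = (-6*117 + 48918)/(-44769 + sqrt(4 + 76**2)) = (-702 + 48918)/(-44769 + sqrt(4 + 5776)) = 48216/(-44769 + sqrt(5780)) = 48216/(-44769 + 34*sqrt(5))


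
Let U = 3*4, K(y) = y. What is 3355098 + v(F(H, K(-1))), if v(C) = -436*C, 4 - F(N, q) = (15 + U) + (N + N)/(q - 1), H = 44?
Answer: 3345942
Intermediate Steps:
U = 12
F(N, q) = -23 - 2*N/(-1 + q) (F(N, q) = 4 - ((15 + 12) + (N + N)/(q - 1)) = 4 - (27 + (2*N)/(-1 + q)) = 4 - (27 + 2*N/(-1 + q)) = 4 + (-27 - 2*N/(-1 + q)) = -23 - 2*N/(-1 + q))
3355098 + v(F(H, K(-1))) = 3355098 - 436*(23 - 23*(-1) - 2*44)/(-1 - 1) = 3355098 - 436*(23 + 23 - 88)/(-2) = 3355098 - (-218)*(-42) = 3355098 - 436*21 = 3355098 - 9156 = 3345942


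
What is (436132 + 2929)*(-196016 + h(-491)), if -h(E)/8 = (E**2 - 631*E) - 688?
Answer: -2018683053408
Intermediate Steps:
h(E) = 5504 - 8*E**2 + 5048*E (h(E) = -8*((E**2 - 631*E) - 688) = -8*(-688 + E**2 - 631*E) = 5504 - 8*E**2 + 5048*E)
(436132 + 2929)*(-196016 + h(-491)) = (436132 + 2929)*(-196016 + (5504 - 8*(-491)**2 + 5048*(-491))) = 439061*(-196016 + (5504 - 8*241081 - 2478568)) = 439061*(-196016 + (5504 - 1928648 - 2478568)) = 439061*(-196016 - 4401712) = 439061*(-4597728) = -2018683053408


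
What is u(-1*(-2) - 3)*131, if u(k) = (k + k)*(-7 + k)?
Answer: 2096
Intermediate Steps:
u(k) = 2*k*(-7 + k) (u(k) = (2*k)*(-7 + k) = 2*k*(-7 + k))
u(-1*(-2) - 3)*131 = (2*(-1*(-2) - 3)*(-7 + (-1*(-2) - 3)))*131 = (2*(2 - 3)*(-7 + (2 - 3)))*131 = (2*(-1)*(-7 - 1))*131 = (2*(-1)*(-8))*131 = 16*131 = 2096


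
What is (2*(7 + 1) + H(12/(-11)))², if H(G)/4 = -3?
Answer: 16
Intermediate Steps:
H(G) = -12 (H(G) = 4*(-3) = -12)
(2*(7 + 1) + H(12/(-11)))² = (2*(7 + 1) - 12)² = (2*8 - 12)² = (16 - 12)² = 4² = 16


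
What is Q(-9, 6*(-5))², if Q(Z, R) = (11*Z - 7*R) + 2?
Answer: 12769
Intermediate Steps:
Q(Z, R) = 2 - 7*R + 11*Z (Q(Z, R) = (-7*R + 11*Z) + 2 = 2 - 7*R + 11*Z)
Q(-9, 6*(-5))² = (2 - 42*(-5) + 11*(-9))² = (2 - 7*(-30) - 99)² = (2 + 210 - 99)² = 113² = 12769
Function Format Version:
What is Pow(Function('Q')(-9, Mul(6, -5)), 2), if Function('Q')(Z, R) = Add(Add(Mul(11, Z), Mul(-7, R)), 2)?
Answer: 12769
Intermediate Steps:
Function('Q')(Z, R) = Add(2, Mul(-7, R), Mul(11, Z)) (Function('Q')(Z, R) = Add(Add(Mul(-7, R), Mul(11, Z)), 2) = Add(2, Mul(-7, R), Mul(11, Z)))
Pow(Function('Q')(-9, Mul(6, -5)), 2) = Pow(Add(2, Mul(-7, Mul(6, -5)), Mul(11, -9)), 2) = Pow(Add(2, Mul(-7, -30), -99), 2) = Pow(Add(2, 210, -99), 2) = Pow(113, 2) = 12769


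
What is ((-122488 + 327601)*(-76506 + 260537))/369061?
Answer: 37747150503/369061 ≈ 1.0228e+5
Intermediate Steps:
((-122488 + 327601)*(-76506 + 260537))/369061 = (205113*184031)*(1/369061) = 37747150503*(1/369061) = 37747150503/369061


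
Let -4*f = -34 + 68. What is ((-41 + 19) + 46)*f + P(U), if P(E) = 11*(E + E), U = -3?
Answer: -270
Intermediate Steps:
f = -17/2 (f = -(-34 + 68)/4 = -1/4*34 = -17/2 ≈ -8.5000)
P(E) = 22*E (P(E) = 11*(2*E) = 22*E)
((-41 + 19) + 46)*f + P(U) = ((-41 + 19) + 46)*(-17/2) + 22*(-3) = (-22 + 46)*(-17/2) - 66 = 24*(-17/2) - 66 = -204 - 66 = -270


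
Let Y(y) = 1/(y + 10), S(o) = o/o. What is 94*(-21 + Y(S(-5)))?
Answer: -21620/11 ≈ -1965.5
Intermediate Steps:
S(o) = 1
Y(y) = 1/(10 + y)
94*(-21 + Y(S(-5))) = 94*(-21 + 1/(10 + 1)) = 94*(-21 + 1/11) = 94*(-230/11) = -21620/11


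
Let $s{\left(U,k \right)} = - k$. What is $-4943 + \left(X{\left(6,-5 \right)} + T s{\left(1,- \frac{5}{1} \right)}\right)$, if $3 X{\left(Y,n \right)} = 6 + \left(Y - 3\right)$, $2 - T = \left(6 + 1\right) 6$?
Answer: $-5140$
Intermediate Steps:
$T = -40$ ($T = 2 - \left(6 + 1\right) 6 = 2 - 7 \cdot 6 = 2 - 42 = -40$)
$X{\left(Y,n \right)} = 1 + \frac{Y}{3}$ ($X{\left(Y,n \right)} = \frac{6 + \left(Y - 3\right)}{3} = \frac{6 + \left(-3 + Y\right)}{3} = \frac{3 + Y}{3} = 1 + \frac{Y}{3}$)
$-4943 + \left(X{\left(6,-5 \right)} + T s{\left(1,- \frac{5}{1} \right)}\right) = -4943 + \left(\left(1 + \frac{1}{3} \cdot 6\right) - 40 \left(- \frac{-5}{1}\right)\right) = -4943 + \left(\left(1 + 2\right) - 40 \left(- \left(-5\right) 1\right)\right) = -4943 + \left(3 - 40 \left(\left(-1\right) \left(-5\right)\right)\right) = -4943 + \left(3 - 200\right) = -4943 - 197 = -5140$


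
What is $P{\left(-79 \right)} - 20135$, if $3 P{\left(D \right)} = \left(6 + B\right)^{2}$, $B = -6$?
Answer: $-20135$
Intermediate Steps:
$P{\left(D \right)} = 0$ ($P{\left(D \right)} = \frac{\left(6 - 6\right)^{2}}{3} = \frac{0^{2}}{3} = \frac{1}{3} \cdot 0 = 0$)
$P{\left(-79 \right)} - 20135 = 0 - 20135 = -20135$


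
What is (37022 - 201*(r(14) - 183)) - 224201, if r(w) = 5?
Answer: -151401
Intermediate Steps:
(37022 - 201*(r(14) - 183)) - 224201 = (37022 - 201*(5 - 183)) - 224201 = (37022 - 201*(-178)) - 224201 = (37022 + 35778) - 224201 = 72800 - 224201 = -151401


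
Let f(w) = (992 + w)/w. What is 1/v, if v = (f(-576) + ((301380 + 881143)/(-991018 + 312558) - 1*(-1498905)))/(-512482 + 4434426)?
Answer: 23947939136160/9152508724003 ≈ 2.6165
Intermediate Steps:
f(w) = (992 + w)/w
v = 9152508724003/23947939136160 (v = ((992 - 576)/(-576) + ((301380 + 881143)/(-991018 + 312558) - 1*(-1498905)))/(-512482 + 4434426) = (-1/576*416 + (1182523/(-678460) + 1498905))/3921944 = (-13/18 + (1182523*(-1/678460) + 1498905))*(1/3921944) = (-13/18 + (-1182523/678460 + 1498905))*(1/3921944) = (-13/18 + 1016945903777/678460)*(1/3921944) = (9152508724003/6106140)*(1/3921944) = 9152508724003/23947939136160 ≈ 0.38218)
1/v = 1/(9152508724003/23947939136160) = 23947939136160/9152508724003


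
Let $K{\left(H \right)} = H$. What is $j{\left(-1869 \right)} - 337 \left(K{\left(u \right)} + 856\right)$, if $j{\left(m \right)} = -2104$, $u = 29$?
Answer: $-300349$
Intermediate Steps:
$j{\left(-1869 \right)} - 337 \left(K{\left(u \right)} + 856\right) = -2104 - 337 \left(29 + 856\right) = -2104 - 337 \cdot 885 = -2104 - 298245 = -300349$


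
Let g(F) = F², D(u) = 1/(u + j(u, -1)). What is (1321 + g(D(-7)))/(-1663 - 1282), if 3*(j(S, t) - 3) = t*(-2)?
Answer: -132109/294500 ≈ -0.44859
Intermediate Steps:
j(S, t) = 3 - 2*t/3 (j(S, t) = 3 + (t*(-2))/3 = 3 + (-2*t)/3 = 3 - 2*t/3)
D(u) = 1/(11/3 + u) (D(u) = 1/(u + (3 - ⅔*(-1))) = 1/(u + (3 + ⅔)) = 1/(u + 11/3) = 1/(11/3 + u))
(1321 + g(D(-7)))/(-1663 - 1282) = (1321 + (3/(11 + 3*(-7)))²)/(-1663 - 1282) = (1321 + (3/(11 - 21))²)/(-2945) = (1321 + (3/(-10))²)*(-1/2945) = (1321 + (3*(-⅒))²)*(-1/2945) = (1321 + (-3/10)²)*(-1/2945) = (1321 + 9/100)*(-1/2945) = (132109/100)*(-1/2945) = -132109/294500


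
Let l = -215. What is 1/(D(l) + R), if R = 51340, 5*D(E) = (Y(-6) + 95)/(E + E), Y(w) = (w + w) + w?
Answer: 2150/110380923 ≈ 1.9478e-5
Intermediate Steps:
Y(w) = 3*w (Y(w) = 2*w + w = 3*w)
D(E) = 77/(10*E) (D(E) = ((3*(-6) + 95)/(E + E))/5 = ((-18 + 95)/((2*E)))/5 = (77*(1/(2*E)))/5 = (77/(2*E))/5 = 77/(10*E))
1/(D(l) + R) = 1/((77/10)/(-215) + 51340) = 1/((77/10)*(-1/215) + 51340) = 1/(-77/2150 + 51340) = 1/(110380923/2150) = 2150/110380923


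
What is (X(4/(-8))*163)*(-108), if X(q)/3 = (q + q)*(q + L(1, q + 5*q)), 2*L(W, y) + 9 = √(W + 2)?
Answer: -264060 + 26406*√3 ≈ -2.1832e+5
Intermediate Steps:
L(W, y) = -9/2 + √(2 + W)/2 (L(W, y) = -9/2 + √(W + 2)/2 = -9/2 + √(2 + W)/2)
X(q) = 6*q*(-9/2 + q + √3/2) (X(q) = 3*((q + q)*(q + (-9/2 + √(2 + 1)/2))) = 3*((2*q)*(q + (-9/2 + √3/2))) = 3*((2*q)*(-9/2 + q + √3/2)) = 3*(2*q*(-9/2 + q + √3/2)) = 6*q*(-9/2 + q + √3/2))
(X(4/(-8))*163)*(-108) = ((3*(4/(-8))*(-9 + √3 + 2*(4/(-8))))*163)*(-108) = ((3*(4*(-⅛))*(-9 + √3 + 2*(4*(-⅛))))*163)*(-108) = ((3*(-½)*(-9 + √3 + 2*(-½)))*163)*(-108) = ((3*(-½)*(-9 + √3 - 1))*163)*(-108) = ((3*(-½)*(-10 + √3))*163)*(-108) = ((15 - 3*√3/2)*163)*(-108) = (2445 - 489*√3/2)*(-108) = -264060 + 26406*√3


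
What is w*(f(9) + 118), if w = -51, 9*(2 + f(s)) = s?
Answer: -5967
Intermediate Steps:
f(s) = -2 + s/9
w*(f(9) + 118) = -51*((-2 + (⅑)*9) + 118) = -51*((-2 + 1) + 118) = -51*(-1 + 118) = -51*117 = -5967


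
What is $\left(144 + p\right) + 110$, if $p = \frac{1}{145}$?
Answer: $\frac{36831}{145} \approx 254.01$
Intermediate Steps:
$p = \frac{1}{145} \approx 0.0068966$
$\left(144 + p\right) + 110 = \left(144 + \frac{1}{145}\right) + 110 = \frac{20881}{145} + 110 = \frac{36831}{145}$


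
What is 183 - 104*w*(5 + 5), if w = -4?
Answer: 4343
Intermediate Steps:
183 - 104*w*(5 + 5) = 183 - (-416)*(5 + 5) = 183 - (-416)*10 = 183 - 104*(-40) = 183 + 4160 = 4343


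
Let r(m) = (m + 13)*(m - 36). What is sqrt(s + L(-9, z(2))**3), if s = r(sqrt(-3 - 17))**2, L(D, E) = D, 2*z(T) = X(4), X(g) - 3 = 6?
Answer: sqrt(226835 + 44896*I*sqrt(5)) ≈ 487.28 + 103.01*I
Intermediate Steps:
X(g) = 9 (X(g) = 3 + 6 = 9)
z(T) = 9/2 (z(T) = (1/2)*9 = 9/2)
r(m) = (-36 + m)*(13 + m) (r(m) = (13 + m)*(-36 + m) = (-36 + m)*(13 + m))
s = (-488 - 46*I*sqrt(5))**2 (s = (-468 + (sqrt(-3 - 17))**2 - 23*sqrt(-3 - 17))**2 = (-468 + (sqrt(-20))**2 - 46*I*sqrt(5))**2 = (-468 + (2*I*sqrt(5))**2 - 46*I*sqrt(5))**2 = (-468 - 20 - 46*I*sqrt(5))**2 = (-488 - 46*I*sqrt(5))**2 ≈ 2.2756e+5 + 1.0039e+5*I)
sqrt(s + L(-9, z(2))**3) = sqrt((227564 + 44896*I*sqrt(5)) + (-9)**3) = sqrt((227564 + 44896*I*sqrt(5)) - 729) = sqrt(226835 + 44896*I*sqrt(5))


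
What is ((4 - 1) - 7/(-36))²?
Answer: 13225/1296 ≈ 10.204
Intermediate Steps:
((4 - 1) - 7/(-36))² = (3 - 7*(-1/36))² = (3 + 7/36)² = (115/36)² = 13225/1296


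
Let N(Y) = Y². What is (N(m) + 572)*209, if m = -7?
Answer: 129789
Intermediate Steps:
(N(m) + 572)*209 = ((-7)² + 572)*209 = (49 + 572)*209 = 621*209 = 129789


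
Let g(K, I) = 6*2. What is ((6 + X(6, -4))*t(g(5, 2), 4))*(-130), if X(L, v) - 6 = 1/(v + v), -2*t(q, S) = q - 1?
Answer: 67925/8 ≈ 8490.6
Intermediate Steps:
g(K, I) = 12
t(q, S) = ½ - q/2 (t(q, S) = -(q - 1)/2 = -(-1 + q)/2 = ½ - q/2)
X(L, v) = 6 + 1/(2*v) (X(L, v) = 6 + 1/(v + v) = 6 + 1/(2*v))
((6 + X(6, -4))*t(g(5, 2), 4))*(-130) = ((6 + (6 + (½)/(-4)))*(½ - ½*12))*(-130) = ((6 + (6 + (½)*(-¼)))*(½ - 6))*(-130) = ((6 + (6 - ⅛))*(-11/2))*(-130) = ((6 + 47/8)*(-11/2))*(-130) = ((95/8)*(-11/2))*(-130) = -1045/16*(-130) = 67925/8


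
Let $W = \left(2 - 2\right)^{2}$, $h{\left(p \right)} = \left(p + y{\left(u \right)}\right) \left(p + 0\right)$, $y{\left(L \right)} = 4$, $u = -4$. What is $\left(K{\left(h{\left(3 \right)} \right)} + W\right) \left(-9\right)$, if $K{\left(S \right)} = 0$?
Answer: $0$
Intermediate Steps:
$h{\left(p \right)} = p \left(4 + p\right)$ ($h{\left(p \right)} = \left(p + 4\right) \left(p + 0\right) = \left(4 + p\right) p = p \left(4 + p\right)$)
$W = 0$ ($W = 0^{2} = 0$)
$\left(K{\left(h{\left(3 \right)} \right)} + W\right) \left(-9\right) = \left(0 + 0\right) \left(-9\right) = 0 \left(-9\right) = 0$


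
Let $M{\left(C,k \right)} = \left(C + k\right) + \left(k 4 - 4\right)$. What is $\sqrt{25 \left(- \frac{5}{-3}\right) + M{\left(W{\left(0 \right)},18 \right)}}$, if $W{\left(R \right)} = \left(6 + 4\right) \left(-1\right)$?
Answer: $\frac{\sqrt{1059}}{3} \approx 10.847$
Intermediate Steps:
$W{\left(R \right)} = -10$ ($W{\left(R \right)} = 10 \left(-1\right) = -10$)
$M{\left(C,k \right)} = -4 + C + 5 k$ ($M{\left(C,k \right)} = \left(C + k\right) + \left(4 k - 4\right) = \left(C + k\right) + \left(-4 + 4 k\right) = -4 + C + 5 k$)
$\sqrt{25 \left(- \frac{5}{-3}\right) + M{\left(W{\left(0 \right)},18 \right)}} = \sqrt{25 \left(- \frac{5}{-3}\right) - -76} = \sqrt{25 \left(\left(-5\right) \left(- \frac{1}{3}\right)\right) - -76} = \sqrt{25 \cdot \frac{5}{3} + 76} = \sqrt{\frac{125}{3} + 76} = \sqrt{\frac{353}{3}} = \frac{\sqrt{1059}}{3}$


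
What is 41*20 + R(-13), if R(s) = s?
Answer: 807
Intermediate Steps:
41*20 + R(-13) = 41*20 - 13 = 820 - 13 = 807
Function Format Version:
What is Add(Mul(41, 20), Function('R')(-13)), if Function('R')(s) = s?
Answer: 807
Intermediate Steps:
Add(Mul(41, 20), Function('R')(-13)) = Add(Mul(41, 20), -13) = Add(820, -13) = 807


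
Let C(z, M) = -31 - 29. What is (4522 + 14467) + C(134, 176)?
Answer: 18929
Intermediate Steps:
C(z, M) = -60
(4522 + 14467) + C(134, 176) = (4522 + 14467) - 60 = 18989 - 60 = 18929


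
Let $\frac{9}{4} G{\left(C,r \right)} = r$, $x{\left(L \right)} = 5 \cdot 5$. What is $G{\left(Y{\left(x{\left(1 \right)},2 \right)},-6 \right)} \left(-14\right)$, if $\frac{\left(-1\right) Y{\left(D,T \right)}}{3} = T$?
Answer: $\frac{112}{3} \approx 37.333$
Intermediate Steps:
$x{\left(L \right)} = 25$
$Y{\left(D,T \right)} = - 3 T$
$G{\left(C,r \right)} = \frac{4 r}{9}$
$G{\left(Y{\left(x{\left(1 \right)},2 \right)},-6 \right)} \left(-14\right) = \frac{4}{9} \left(-6\right) \left(-14\right) = \left(- \frac{8}{3}\right) \left(-14\right) = \frac{112}{3}$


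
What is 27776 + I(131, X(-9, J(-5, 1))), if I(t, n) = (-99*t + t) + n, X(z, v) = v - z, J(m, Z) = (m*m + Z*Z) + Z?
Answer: 14974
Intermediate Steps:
J(m, Z) = Z + Z² + m² (J(m, Z) = (m² + Z²) + Z = (Z² + m²) + Z = Z + Z² + m²)
I(t, n) = n - 98*t (I(t, n) = -98*t + n = n - 98*t)
27776 + I(131, X(-9, J(-5, 1))) = 27776 + (((1 + 1² + (-5)²) - 1*(-9)) - 98*131) = 27776 + (((1 + 1 + 25) + 9) - 12838) = 27776 + ((27 + 9) - 12838) = 27776 + (36 - 12838) = 27776 - 12802 = 14974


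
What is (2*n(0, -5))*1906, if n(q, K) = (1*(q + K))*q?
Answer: 0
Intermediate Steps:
n(q, K) = q*(K + q) (n(q, K) = (1*(K + q))*q = (K + q)*q = q*(K + q))
(2*n(0, -5))*1906 = (2*(0*(-5 + 0)))*1906 = (2*(0*(-5)))*1906 = (2*0)*1906 = 0*1906 = 0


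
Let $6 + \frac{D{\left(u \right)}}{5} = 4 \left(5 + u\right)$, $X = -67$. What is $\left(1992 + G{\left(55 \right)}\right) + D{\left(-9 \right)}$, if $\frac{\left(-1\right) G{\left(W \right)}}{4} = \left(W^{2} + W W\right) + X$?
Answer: $-22050$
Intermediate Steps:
$D{\left(u \right)} = 70 + 20 u$ ($D{\left(u \right)} = -30 + 5 \cdot 4 \left(5 + u\right) = -30 + 5 \left(20 + 4 u\right) = -30 + \left(100 + 20 u\right) = 70 + 20 u$)
$G{\left(W \right)} = 268 - 8 W^{2}$ ($G{\left(W \right)} = - 4 \left(\left(W^{2} + W W\right) - 67\right) = - 4 \left(\left(W^{2} + W^{2}\right) - 67\right) = - 4 \left(2 W^{2} - 67\right) = - 4 \left(-67 + 2 W^{2}\right) = 268 - 8 W^{2}$)
$\left(1992 + G{\left(55 \right)}\right) + D{\left(-9 \right)} = \left(1992 + \left(268 - 8 \cdot 55^{2}\right)\right) + \left(70 + 20 \left(-9\right)\right) = \left(1992 + \left(268 - 24200\right)\right) + \left(70 - 180\right) = \left(1992 + \left(268 - 24200\right)\right) - 110 = \left(1992 - 23932\right) - 110 = -21940 - 110 = -22050$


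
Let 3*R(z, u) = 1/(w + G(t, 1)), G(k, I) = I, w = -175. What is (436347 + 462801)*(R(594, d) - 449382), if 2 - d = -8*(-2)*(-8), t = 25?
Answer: -35153300758490/87 ≈ -4.0406e+11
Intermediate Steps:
d = 130 (d = 2 - (-8*(-2))*(-8) = 2 - 16*(-8) = 2 - 1*(-128) = 2 + 128 = 130)
R(z, u) = -1/522 (R(z, u) = 1/(3*(-175 + 1)) = (⅓)/(-174) = (⅓)*(-1/174) = -1/522)
(436347 + 462801)*(R(594, d) - 449382) = (436347 + 462801)*(-1/522 - 449382) = 899148*(-234577405/522) = -35153300758490/87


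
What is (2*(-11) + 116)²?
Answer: 8836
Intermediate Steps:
(2*(-11) + 116)² = (-22 + 116)² = 94² = 8836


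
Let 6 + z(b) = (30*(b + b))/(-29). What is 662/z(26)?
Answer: -9599/867 ≈ -11.072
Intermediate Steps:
z(b) = -6 - 60*b/29 (z(b) = -6 + (30*(b + b))/(-29) = -6 + (30*(2*b))*(-1/29) = -6 + (60*b)*(-1/29) = -6 - 60*b/29)
662/z(26) = 662/(-6 - 60/29*26) = 662/(-6 - 1560/29) = 662/(-1734/29) = 662*(-29/1734) = -9599/867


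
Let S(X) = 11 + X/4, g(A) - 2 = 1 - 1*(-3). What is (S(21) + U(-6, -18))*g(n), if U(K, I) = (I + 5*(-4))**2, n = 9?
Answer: 17523/2 ≈ 8761.5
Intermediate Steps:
g(A) = 6 (g(A) = 2 + (1 - 1*(-3)) = 2 + (1 + 3) = 2 + 4 = 6)
U(K, I) = (-20 + I)**2 (U(K, I) = (I - 20)**2 = (-20 + I)**2)
S(X) = 11 + X/4 (S(X) = 11 + X*(1/4) = 11 + X/4)
(S(21) + U(-6, -18))*g(n) = ((11 + (1/4)*21) + (-20 - 18)**2)*6 = ((11 + 21/4) + (-38)**2)*6 = (65/4 + 1444)*6 = (5841/4)*6 = 17523/2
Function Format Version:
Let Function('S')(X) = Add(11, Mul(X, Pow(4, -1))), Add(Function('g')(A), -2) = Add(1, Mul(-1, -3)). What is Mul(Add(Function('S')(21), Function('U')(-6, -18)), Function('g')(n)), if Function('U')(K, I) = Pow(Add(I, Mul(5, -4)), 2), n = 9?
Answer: Rational(17523, 2) ≈ 8761.5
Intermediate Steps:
Function('g')(A) = 6 (Function('g')(A) = Add(2, Add(1, Mul(-1, -3))) = Add(2, Add(1, 3)) = Add(2, 4) = 6)
Function('U')(K, I) = Pow(Add(-20, I), 2) (Function('U')(K, I) = Pow(Add(I, -20), 2) = Pow(Add(-20, I), 2))
Function('S')(X) = Add(11, Mul(Rational(1, 4), X)) (Function('S')(X) = Add(11, Mul(X, Rational(1, 4))) = Add(11, Mul(Rational(1, 4), X)))
Mul(Add(Function('S')(21), Function('U')(-6, -18)), Function('g')(n)) = Mul(Add(Add(11, Mul(Rational(1, 4), 21)), Pow(Add(-20, -18), 2)), 6) = Mul(Add(Add(11, Rational(21, 4)), Pow(-38, 2)), 6) = Mul(Add(Rational(65, 4), 1444), 6) = Mul(Rational(5841, 4), 6) = Rational(17523, 2)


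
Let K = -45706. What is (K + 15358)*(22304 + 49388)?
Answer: -2175708816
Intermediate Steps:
(K + 15358)*(22304 + 49388) = (-45706 + 15358)*(22304 + 49388) = -30348*71692 = -2175708816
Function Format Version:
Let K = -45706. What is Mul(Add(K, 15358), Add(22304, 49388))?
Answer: -2175708816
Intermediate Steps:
Mul(Add(K, 15358), Add(22304, 49388)) = Mul(Add(-45706, 15358), Add(22304, 49388)) = Mul(-30348, 71692) = -2175708816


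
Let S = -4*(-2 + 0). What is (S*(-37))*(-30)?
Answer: 8880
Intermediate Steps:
S = 8 (S = -4*(-2) = 8)
(S*(-37))*(-30) = (8*(-37))*(-30) = -296*(-30) = 8880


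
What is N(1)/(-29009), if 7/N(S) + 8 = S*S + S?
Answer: 7/174054 ≈ 4.0217e-5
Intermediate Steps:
N(S) = 7/(-8 + S + S**2) (N(S) = 7/(-8 + (S*S + S)) = 7/(-8 + (S**2 + S)) = 7/(-8 + (S + S**2)) = 7/(-8 + S + S**2))
N(1)/(-29009) = (7/(-8 + 1 + 1**2))/(-29009) = (7/(-8 + 1 + 1))*(-1/29009) = (7/(-6))*(-1/29009) = (7*(-1/6))*(-1/29009) = -7/6*(-1/29009) = 7/174054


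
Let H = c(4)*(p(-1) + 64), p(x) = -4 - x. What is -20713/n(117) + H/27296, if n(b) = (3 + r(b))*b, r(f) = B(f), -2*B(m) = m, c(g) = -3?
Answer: 1128387475/354493152 ≈ 3.1831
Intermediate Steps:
B(m) = -m/2
r(f) = -f/2
H = -183 (H = -3*((-4 - 1*(-1)) + 64) = -3*((-4 + 1) + 64) = -3*(-3 + 64) = -3*61 = -183)
n(b) = b*(3 - b/2) (n(b) = (3 - b/2)*b = b*(3 - b/2))
-20713/n(117) + H/27296 = -20713*2/(117*(6 - 1*117)) - 183/27296 = -20713*2/(117*(6 - 117)) - 183*1/27296 = -20713/((½)*117*(-111)) - 183/27296 = -20713/(-12987/2) - 183/27296 = -20713*(-2/12987) - 183/27296 = 41426/12987 - 183/27296 = 1128387475/354493152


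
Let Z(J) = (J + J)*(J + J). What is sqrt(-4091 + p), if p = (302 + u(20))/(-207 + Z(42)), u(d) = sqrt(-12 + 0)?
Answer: sqrt(-21322426277 + 1522*I*sqrt(3))/2283 ≈ 3.9539e-6 + 63.961*I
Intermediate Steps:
u(d) = 2*I*sqrt(3) (u(d) = sqrt(-12) = 2*I*sqrt(3))
Z(J) = 4*J**2 (Z(J) = (2*J)*(2*J) = 4*J**2)
p = 302/6849 + 2*I*sqrt(3)/6849 (p = (302 + 2*I*sqrt(3))/(-207 + 4*42**2) = (302 + 2*I*sqrt(3))/(-207 + 4*1764) = (302 + 2*I*sqrt(3))/(-207 + 7056) = (302 + 2*I*sqrt(3))/6849 = (302 + 2*I*sqrt(3))*(1/6849) = 302/6849 + 2*I*sqrt(3)/6849 ≈ 0.044094 + 0.00050578*I)
sqrt(-4091 + p) = sqrt(-4091 + (302/6849 + 2*I*sqrt(3)/6849)) = sqrt(-28018957/6849 + 2*I*sqrt(3)/6849)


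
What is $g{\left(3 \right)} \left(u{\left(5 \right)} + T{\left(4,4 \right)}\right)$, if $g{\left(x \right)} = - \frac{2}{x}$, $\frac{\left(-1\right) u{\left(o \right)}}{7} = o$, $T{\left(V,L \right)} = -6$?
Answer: $\frac{82}{3} \approx 27.333$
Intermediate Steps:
$u{\left(o \right)} = - 7 o$
$g{\left(3 \right)} \left(u{\left(5 \right)} + T{\left(4,4 \right)}\right) = - \frac{2}{3} \left(\left(-7\right) 5 - 6\right) = \left(-2\right) \frac{1}{3} \left(-35 - 6\right) = \left(- \frac{2}{3}\right) \left(-41\right) = \frac{82}{3}$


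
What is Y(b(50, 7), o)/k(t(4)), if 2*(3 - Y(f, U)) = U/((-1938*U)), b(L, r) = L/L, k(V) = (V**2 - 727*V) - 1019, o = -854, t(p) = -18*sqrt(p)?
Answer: 11629/102516324 ≈ 0.00011344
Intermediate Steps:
k(V) = -1019 + V**2 - 727*V
b(L, r) = 1
Y(f, U) = 11629/3876 (Y(f, U) = 3 - U/(2*((-1938*U))) = 3 - U*(-1/(1938*U))/2 = 3 - 1/2*(-1/1938) = 3 + 1/3876 = 11629/3876)
Y(b(50, 7), o)/k(t(4)) = 11629/(3876*(-1019 + (-18*sqrt(4))**2 - (-13086)*sqrt(4))) = 11629/(3876*(-1019 + (-18*2)**2 - (-13086)*2)) = 11629/(3876*(-1019 + (-36)**2 - 727*(-36))) = 11629/(3876*(-1019 + 1296 + 26172)) = (11629/3876)/26449 = (11629/3876)*(1/26449) = 11629/102516324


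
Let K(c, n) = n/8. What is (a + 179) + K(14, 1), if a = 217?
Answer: 3169/8 ≈ 396.13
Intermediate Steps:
K(c, n) = n/8 (K(c, n) = n*(1/8) = n/8)
(a + 179) + K(14, 1) = (217 + 179) + (1/8)*1 = 396 + 1/8 = 3169/8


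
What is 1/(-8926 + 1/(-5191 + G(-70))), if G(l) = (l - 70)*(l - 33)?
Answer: -9229/82378053 ≈ -0.00011203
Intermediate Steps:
G(l) = (-70 + l)*(-33 + l)
1/(-8926 + 1/(-5191 + G(-70))) = 1/(-8926 + 1/(-5191 + (2310 + (-70)**2 - 103*(-70)))) = 1/(-8926 + 1/(-5191 + (2310 + 4900 + 7210))) = 1/(-8926 + 1/(-5191 + 14420)) = 1/(-8926 + 1/9229) = 1/(-82378053/9229) = -9229/82378053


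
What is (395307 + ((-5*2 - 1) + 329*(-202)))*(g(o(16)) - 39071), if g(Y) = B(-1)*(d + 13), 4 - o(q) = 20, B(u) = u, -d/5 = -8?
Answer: -12865457912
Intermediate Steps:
d = 40 (d = -5*(-8) = 40)
o(q) = -16 (o(q) = 4 - 1*20 = 4 - 20 = -16)
g(Y) = -53 (g(Y) = -(40 + 13) = -1*53 = -53)
(395307 + ((-5*2 - 1) + 329*(-202)))*(g(o(16)) - 39071) = (395307 + ((-5*2 - 1) + 329*(-202)))*(-53 - 39071) = (395307 + ((-10 - 1) - 66458))*(-39124) = (395307 + (-11 - 66458))*(-39124) = (395307 - 66469)*(-39124) = 328838*(-39124) = -12865457912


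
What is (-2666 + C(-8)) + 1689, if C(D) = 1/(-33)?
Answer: -32242/33 ≈ -977.03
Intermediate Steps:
C(D) = -1/33
(-2666 + C(-8)) + 1689 = (-2666 - 1/33) + 1689 = -87979/33 + 1689 = -32242/33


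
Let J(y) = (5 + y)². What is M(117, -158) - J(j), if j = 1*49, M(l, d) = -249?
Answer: -3165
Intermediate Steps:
j = 49
M(117, -158) - J(j) = -249 - (5 + 49)² = -249 - 1*54² = -249 - 1*2916 = -249 - 2916 = -3165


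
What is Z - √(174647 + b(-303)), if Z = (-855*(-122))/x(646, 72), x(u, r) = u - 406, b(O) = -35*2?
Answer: 3477/8 - 13*√1033 ≈ 16.801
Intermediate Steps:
b(O) = -70
x(u, r) = -406 + u
Z = 3477/8 (Z = (-855*(-122))/(-406 + 646) = 104310/240 = 104310*(1/240) = 3477/8 ≈ 434.63)
Z - √(174647 + b(-303)) = 3477/8 - √(174647 - 70) = 3477/8 - √174577 = 3477/8 - 13*√1033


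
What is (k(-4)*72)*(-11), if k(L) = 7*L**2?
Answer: -88704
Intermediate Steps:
(k(-4)*72)*(-11) = ((7*(-4)**2)*72)*(-11) = ((7*16)*72)*(-11) = (112*72)*(-11) = 8064*(-11) = -88704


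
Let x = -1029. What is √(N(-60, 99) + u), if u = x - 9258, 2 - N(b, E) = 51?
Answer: 4*I*√646 ≈ 101.67*I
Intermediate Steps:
N(b, E) = -49 (N(b, E) = 2 - 1*51 = 2 - 51 = -49)
u = -10287 (u = -1029 - 9258 = -10287)
√(N(-60, 99) + u) = √(-49 - 10287) = √(-10336) = 4*I*√646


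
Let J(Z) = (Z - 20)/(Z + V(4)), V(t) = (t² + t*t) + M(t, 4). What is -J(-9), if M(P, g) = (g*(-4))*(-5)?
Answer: 29/103 ≈ 0.28155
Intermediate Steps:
M(P, g) = 20*g (M(P, g) = -4*g*(-5) = 20*g)
V(t) = 80 + 2*t² (V(t) = (t² + t*t) + 20*4 = (t² + t²) + 80 = 2*t² + 80 = 80 + 2*t²)
J(Z) = (-20 + Z)/(112 + Z) (J(Z) = (Z - 20)/(Z + (80 + 2*4²)) = (-20 + Z)/(Z + (80 + 2*16)) = (-20 + Z)/(Z + (80 + 32)) = (-20 + Z)/(Z + 112) = (-20 + Z)/(112 + Z))
-J(-9) = -(-20 - 9)/(112 - 9) = -(-29)/103 = -1*(-29/103) = 29/103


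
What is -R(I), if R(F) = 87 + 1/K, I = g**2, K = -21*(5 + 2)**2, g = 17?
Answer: -89522/1029 ≈ -86.999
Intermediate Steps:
K = -1029 (K = -21*7**2 = -21*49 = -1029)
I = 289 (I = 17**2 = 289)
R(F) = 89522/1029 (R(F) = 87 + 1/(-1029) = 87 - 1/1029 = 89522/1029)
-R(I) = -1*89522/1029 = -89522/1029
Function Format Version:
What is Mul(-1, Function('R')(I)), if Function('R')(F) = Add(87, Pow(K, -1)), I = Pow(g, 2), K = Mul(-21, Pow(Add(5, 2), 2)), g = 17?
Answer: Rational(-89522, 1029) ≈ -86.999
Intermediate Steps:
K = -1029 (K = Mul(-21, Pow(7, 2)) = Mul(-21, 49) = -1029)
I = 289 (I = Pow(17, 2) = 289)
Function('R')(F) = Rational(89522, 1029) (Function('R')(F) = Add(87, Pow(-1029, -1)) = Add(87, Rational(-1, 1029)) = Rational(89522, 1029))
Mul(-1, Function('R')(I)) = Mul(-1, Rational(89522, 1029)) = Rational(-89522, 1029)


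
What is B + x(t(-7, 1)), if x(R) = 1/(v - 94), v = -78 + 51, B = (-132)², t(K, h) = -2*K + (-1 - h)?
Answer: 2108303/121 ≈ 17424.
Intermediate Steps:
t(K, h) = -1 - h - 2*K
B = 17424
v = -27
x(R) = -1/121 (x(R) = 1/(-27 - 94) = 1/(-121) = -1/121)
B + x(t(-7, 1)) = 17424 - 1/121 = 2108303/121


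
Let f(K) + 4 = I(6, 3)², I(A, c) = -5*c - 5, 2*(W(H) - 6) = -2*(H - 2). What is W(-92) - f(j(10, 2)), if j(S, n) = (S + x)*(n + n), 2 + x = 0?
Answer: -296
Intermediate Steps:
x = -2 (x = -2 + 0 = -2)
W(H) = 8 - H (W(H) = 6 + (-2*(H - 2))/2 = 6 + (-2*(-2 + H))/2 = 6 + (4 - 2*H)/2 = 6 + (2 - H) = 8 - H)
j(S, n) = 2*n*(-2 + S) (j(S, n) = (S - 2)*(n + n) = (-2 + S)*(2*n) = 2*n*(-2 + S))
I(A, c) = -5 - 5*c
f(K) = 396 (f(K) = -4 + (-5 - 5*3)² = -4 + (-5 - 15)² = -4 + (-20)² = -4 + 400 = 396)
W(-92) - f(j(10, 2)) = (8 - 1*(-92)) - 1*396 = (8 + 92) - 396 = 100 - 396 = -296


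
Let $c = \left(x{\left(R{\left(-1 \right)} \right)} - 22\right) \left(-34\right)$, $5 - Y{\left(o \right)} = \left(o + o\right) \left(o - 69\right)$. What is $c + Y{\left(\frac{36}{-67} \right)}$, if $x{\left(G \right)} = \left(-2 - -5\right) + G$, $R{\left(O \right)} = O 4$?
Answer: $\frac{3197395}{4489} \approx 712.27$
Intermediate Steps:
$R{\left(O \right)} = 4 O$
$x{\left(G \right)} = 3 + G$ ($x{\left(G \right)} = \left(-2 + 5\right) + G = 3 + G$)
$Y{\left(o \right)} = 5 - 2 o \left(-69 + o\right)$ ($Y{\left(o \right)} = 5 - \left(o + o\right) \left(o - 69\right) = 5 - 2 o \left(-69 + o\right)$)
$c = 782$ ($c = \left(\left(3 + 4 \left(-1\right)\right) - 22\right) \left(-34\right) = \left(\left(3 - 4\right) - 22\right) \left(-34\right) = \left(-1 - 22\right) \left(-34\right) = \left(-23\right) \left(-34\right) = 782$)
$c + Y{\left(\frac{36}{-67} \right)} = 782 + \left(5 - 2 \left(\frac{36}{-67}\right)^{2} + 138 \frac{36}{-67}\right) = 782 + \left(5 - 2 \left(36 \left(- \frac{1}{67}\right)\right)^{2} + 138 \cdot 36 \left(- \frac{1}{67}\right)\right) = 782 + \left(5 - 2 \left(- \frac{36}{67}\right)^{2} + 138 \left(- \frac{36}{67}\right)\right) = 782 - \frac{313003}{4489} = \frac{3197395}{4489}$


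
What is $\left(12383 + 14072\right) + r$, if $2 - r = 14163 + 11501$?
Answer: $793$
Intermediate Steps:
$r = -25662$ ($r = 2 - \left(14163 + 11501\right) = 2 - 25664 = -25662$)
$\left(12383 + 14072\right) + r = \left(12383 + 14072\right) - 25662 = 26455 - 25662 = 793$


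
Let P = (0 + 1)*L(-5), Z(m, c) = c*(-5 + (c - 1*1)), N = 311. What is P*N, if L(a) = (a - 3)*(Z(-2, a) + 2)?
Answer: -141816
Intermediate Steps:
Z(m, c) = c*(-6 + c) (Z(m, c) = c*(-5 + (c - 1)) = c*(-5 + (-1 + c)) = c*(-6 + c))
L(a) = (-3 + a)*(2 + a*(-6 + a)) (L(a) = (a - 3)*(a*(-6 + a) + 2) = (-3 + a)*(2 + a*(-6 + a)))
P = -456 (P = (0 + 1)*(-6 + (-5)³ - 9*(-5)² + 20*(-5)) = 1*(-6 - 125 - 9*25 - 100) = 1*(-6 - 125 - 225 - 100) = 1*(-456) = -456)
P*N = -456*311 = -141816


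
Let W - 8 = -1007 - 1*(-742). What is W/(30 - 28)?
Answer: -257/2 ≈ -128.50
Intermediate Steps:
W = -257 (W = 8 + (-1007 - 1*(-742)) = 8 + (-1007 + 742) = 8 - 265 = -257)
W/(30 - 28) = -257/(30 - 28) = -257/2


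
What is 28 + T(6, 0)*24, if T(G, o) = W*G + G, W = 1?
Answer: 316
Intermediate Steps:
T(G, o) = 2*G (T(G, o) = 1*G + G = G + G = 2*G)
28 + T(6, 0)*24 = 28 + (2*6)*24 = 28 + 12*24 = 28 + 288 = 316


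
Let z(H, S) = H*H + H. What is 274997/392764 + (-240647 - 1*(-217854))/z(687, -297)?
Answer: 30256678045/46410565296 ≈ 0.65194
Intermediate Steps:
z(H, S) = H + H² (z(H, S) = H² + H = H + H²)
274997/392764 + (-240647 - 1*(-217854))/z(687, -297) = 274997/392764 + (-240647 - 1*(-217854))/((687*(1 + 687))) = 274997*(1/392764) + (-240647 + 217854)/((687*688)) = 274997/392764 - 22793/472656 = 30256678045/46410565296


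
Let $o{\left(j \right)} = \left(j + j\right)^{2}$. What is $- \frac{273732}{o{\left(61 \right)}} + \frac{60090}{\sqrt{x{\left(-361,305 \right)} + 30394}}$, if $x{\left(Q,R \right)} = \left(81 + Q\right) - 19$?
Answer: $- \frac{68433}{3721} + \frac{12018 \sqrt{30095}}{6019} \approx 327.99$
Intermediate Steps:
$x{\left(Q,R \right)} = 62 + Q$
$o{\left(j \right)} = 4 j^{2}$ ($o{\left(j \right)} = \left(2 j\right)^{2} = 4 j^{2}$)
$- \frac{273732}{o{\left(61 \right)}} + \frac{60090}{\sqrt{x{\left(-361,305 \right)} + 30394}} = - \frac{273732}{4 \cdot 61^{2}} + \frac{60090}{\sqrt{\left(62 - 361\right) + 30394}} = - \frac{273732}{4 \cdot 3721} + \frac{60090}{\sqrt{-299 + 30394}} = - \frac{273732}{14884} + \frac{60090}{\sqrt{30095}} = \left(-273732\right) \frac{1}{14884} + 60090 \frac{\sqrt{30095}}{30095} = - \frac{68433}{3721} + \frac{12018 \sqrt{30095}}{6019}$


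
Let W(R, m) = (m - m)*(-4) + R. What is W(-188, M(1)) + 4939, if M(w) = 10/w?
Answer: 4751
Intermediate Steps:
W(R, m) = R (W(R, m) = 0*(-4) + R = 0 + R = R)
W(-188, M(1)) + 4939 = -188 + 4939 = 4751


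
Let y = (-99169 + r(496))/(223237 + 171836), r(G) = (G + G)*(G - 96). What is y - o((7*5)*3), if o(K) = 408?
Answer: -160892153/395073 ≈ -407.25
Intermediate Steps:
r(G) = 2*G*(-96 + G) (r(G) = (2*G)*(-96 + G) = 2*G*(-96 + G))
y = 297631/395073 (y = (-99169 + 2*496*(-96 + 496))/(223237 + 171836) = (-99169 + 2*496*400)/395073 = (-99169 + 396800)*(1/395073) = 297631*(1/395073) = 297631/395073 ≈ 0.75336)
y - o((7*5)*3) = 297631/395073 - 1*408 = 297631/395073 - 408 = -160892153/395073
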